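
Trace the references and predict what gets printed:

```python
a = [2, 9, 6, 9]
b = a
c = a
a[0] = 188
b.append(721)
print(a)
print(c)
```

Key concept: multiple aliases.
Step by step:
`a = [2, 9, 6, 9]` → a = [2, 9, 6, 9]
`b = a` → b = [2, 9, 6, 9] (same object as a)
`c = a` → c = [2, 9, 6, 9] (same object as a, b)
`a[0] = 188` → a = [188, 9, 6, 9] (same object as b, c); b = [188, 9, 6, 9] (same object as a, c); c = [188, 9, 6, 9] (same object as a, b)
`b.append(721)` → a = [188, 9, 6, 9, 721] (same object as b, c); b = [188, 9, 6, 9, 721] (same object as a, c); c = [188, 9, 6, 9, 721] (same object as a, b)
`print(a)` → prints [188, 9, 6, 9, 721]
`print(c)` → prints [188, 9, 6, 9, 721]

Answer:
[188, 9, 6, 9, 721]
[188, 9, 6, 9, 721]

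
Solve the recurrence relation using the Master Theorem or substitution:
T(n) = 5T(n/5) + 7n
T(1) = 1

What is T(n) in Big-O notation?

By Master Theorem: a=5, b=5, f(n)=7n. Since log_5(5) = 1 and f(n) = Θ(n^1), Case 2 applies. T(n) = O(n log n).

Answer: O(n log n)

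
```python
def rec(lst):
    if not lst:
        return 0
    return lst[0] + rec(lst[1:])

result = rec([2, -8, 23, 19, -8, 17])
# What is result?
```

2 + (-8) + 23 + 19 + (-8) + 17 + 0 = 45

Answer: 45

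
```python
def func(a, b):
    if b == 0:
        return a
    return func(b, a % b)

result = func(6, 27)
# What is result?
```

func(6, 27) -> func(27, 6) -> func(6, 3) -> func(3, 0) -> 3

Answer: 3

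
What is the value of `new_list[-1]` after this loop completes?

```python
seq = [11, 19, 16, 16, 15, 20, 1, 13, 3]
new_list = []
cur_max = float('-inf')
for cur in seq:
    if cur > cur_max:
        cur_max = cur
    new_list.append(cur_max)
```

Running max ends at 20
`new_list` takes the values: [] → [11] → [11, 19] → [11, 19, 19] → [11, 19, 19, 19] → [11, 19, 19, 19, 19] → [11, 19, 19, 19, 19, 20] → [11, 19, 19, 19, 19, 20, 20] → [11, 19, 19, 19, 19, 20, 20, 20] → [11, 19, 19, 19, 19, 20, 20, 20, 20]
So `new_list[-1]` = 20

Answer: 20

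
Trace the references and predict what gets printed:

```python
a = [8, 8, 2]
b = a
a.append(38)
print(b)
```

Key concept: basic list aliasing.
Step by step:
`a = [8, 8, 2]` → a = [8, 8, 2]
`b = a` → b = [8, 8, 2] (same object as a)
`a.append(38)` → a = [8, 8, 2, 38] (same object as b); b = [8, 8, 2, 38] (same object as a)
`print(b)` → prints [8, 8, 2, 38]

Answer: [8, 8, 2, 38]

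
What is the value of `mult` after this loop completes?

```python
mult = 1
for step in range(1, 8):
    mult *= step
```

7! = 5040
`mult` takes the values: 1 → 2 → 6 → 24 → 120 → 720 → 5040

Answer: 5040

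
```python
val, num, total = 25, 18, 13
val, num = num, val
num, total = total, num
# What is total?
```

Trace:
`val, num, total = 25, 18, 13` → val = 25; num = 18; total = 13
`val, num = num, val` → val = 18; num = 25
`num, total = total, num` → num = 13; total = 25
So total = 25

Answer: 25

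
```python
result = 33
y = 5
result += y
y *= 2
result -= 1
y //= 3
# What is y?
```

Trace:
`result = 33` → result = 33
`y = 5` → y = 5
`result += y` → result = 38
`y *= 2` → y = 10
`result -= 1` → result = 37
`y //= 3` → y = 3
So y = 3

Answer: 3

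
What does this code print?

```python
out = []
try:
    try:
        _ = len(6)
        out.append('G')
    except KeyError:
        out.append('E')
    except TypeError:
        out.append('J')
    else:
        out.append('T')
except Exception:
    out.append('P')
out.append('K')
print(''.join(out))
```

Execution trace: 'J' (inner except TypeError) → 'K' (after the try/except). Output: JK

Answer: JK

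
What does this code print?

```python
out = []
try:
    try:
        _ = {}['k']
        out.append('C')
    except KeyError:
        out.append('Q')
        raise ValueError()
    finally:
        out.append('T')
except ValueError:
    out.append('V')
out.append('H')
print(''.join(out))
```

Execution trace: 'Q' (inner except KeyError) → 'T' (inner finally) → 'V' (outer except ValueError) → 'H' (after the try/except). Output: QTVH

Answer: QTVH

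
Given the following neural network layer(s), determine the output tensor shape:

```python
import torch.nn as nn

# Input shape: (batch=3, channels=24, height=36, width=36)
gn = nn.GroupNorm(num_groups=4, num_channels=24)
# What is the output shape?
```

Input: (3, 24, 36, 36) -> Output: (3, 24, 36, 36)

Answer: (3, 24, 36, 36)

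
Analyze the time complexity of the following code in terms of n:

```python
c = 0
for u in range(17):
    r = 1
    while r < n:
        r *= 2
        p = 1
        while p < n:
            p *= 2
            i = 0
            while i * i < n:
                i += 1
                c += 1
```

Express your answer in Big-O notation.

Each loop level contributes: 1 × log n × log n × √n. Multiplying the contributions gives O(√n log² n).

Answer: O(√n log² n)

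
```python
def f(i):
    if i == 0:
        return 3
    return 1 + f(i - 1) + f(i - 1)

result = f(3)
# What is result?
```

f(i) = 1 + 2·f(i-1), f(0)=3. Closed form: (3+1)·2^3 - 1 = 31.

Answer: 31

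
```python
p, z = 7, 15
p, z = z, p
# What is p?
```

Trace:
`p, z = 7, 15` → p = 7; z = 15
`p, z = z, p` → p = 15; z = 7
So p = 15

Answer: 15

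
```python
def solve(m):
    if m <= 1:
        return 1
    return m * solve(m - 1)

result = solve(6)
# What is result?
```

solve(6) = 6 * 5 * 4 * 3 * 2 * 1 = 720

Answer: 720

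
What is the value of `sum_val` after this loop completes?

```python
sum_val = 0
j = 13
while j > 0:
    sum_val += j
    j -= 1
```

Sum 13 down to 1
`sum_val` takes the values: 0 → 13 → 25 → 36 → 46 → 55 → 63 → 70 → 76 → 81 → 85 → 88 → 90 → 91

Answer: 91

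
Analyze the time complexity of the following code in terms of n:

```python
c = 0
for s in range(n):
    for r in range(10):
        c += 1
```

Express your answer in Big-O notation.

Each loop level contributes: n × 1. Multiplying the contributions gives O(n).

Answer: O(n)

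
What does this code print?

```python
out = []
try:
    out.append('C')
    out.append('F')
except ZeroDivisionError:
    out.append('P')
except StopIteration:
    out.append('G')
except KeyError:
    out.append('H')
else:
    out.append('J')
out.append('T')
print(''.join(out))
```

Execution trace: 'C' (try body) → 'F' (try body, no exception) → 'J' (else) → 'T' (after the try/except). Output: CFJT

Answer: CFJT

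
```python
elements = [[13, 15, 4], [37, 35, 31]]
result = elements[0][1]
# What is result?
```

Trace:
`elements = [[13, 15, 4], [37, 35, 31]]` → elements = [[13, 15, 4], [37, 35, 31]]
`result = elements[0][1]` → result = 15
So result = 15

Answer: 15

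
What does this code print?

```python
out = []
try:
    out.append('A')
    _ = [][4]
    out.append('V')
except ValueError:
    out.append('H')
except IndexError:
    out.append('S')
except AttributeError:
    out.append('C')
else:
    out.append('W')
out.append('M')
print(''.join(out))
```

Execution trace: 'A' (try body) → 'S' (except IndexError) → 'M' (after the try/except). Output: ASM

Answer: ASM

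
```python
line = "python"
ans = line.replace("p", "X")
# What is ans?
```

Trace:
`line = "python"` → line = 'python'
`ans = line.replace("p", "X")` → ans = 'Xython'
So ans = 'Xython'

Answer: 'Xython'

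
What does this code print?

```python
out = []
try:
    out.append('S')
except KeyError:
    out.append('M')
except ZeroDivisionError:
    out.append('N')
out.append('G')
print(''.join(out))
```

Execution trace: 'S' (try body, no exception) → 'G' (after the try/except). Output: SG

Answer: SG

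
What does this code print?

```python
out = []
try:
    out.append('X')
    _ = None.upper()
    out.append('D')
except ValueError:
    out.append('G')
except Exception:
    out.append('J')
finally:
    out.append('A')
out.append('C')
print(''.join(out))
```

Execution trace: 'X' (try body) → 'J' (except Exception) → 'A' (finally) → 'C' (after the try/except). Output: XJAC

Answer: XJAC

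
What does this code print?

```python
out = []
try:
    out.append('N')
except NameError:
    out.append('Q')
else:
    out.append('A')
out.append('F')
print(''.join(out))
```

Execution trace: 'N' (try body, no exception) → 'A' (else) → 'F' (after the try/except). Output: NAF

Answer: NAF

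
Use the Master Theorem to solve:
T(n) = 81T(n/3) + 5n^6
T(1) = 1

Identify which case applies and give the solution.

a=81, b=3, f(n)=5n^6. log_3(81) = 4. Since c=6 > 4 and the regularity condition holds (81(n/3)^6 = (81/3^6)n^6 with 81/3^6 < 1), Case 3 applies: T(n) = Θ(f(n)) = O(n^6).

Answer: O(n^6) - Case 3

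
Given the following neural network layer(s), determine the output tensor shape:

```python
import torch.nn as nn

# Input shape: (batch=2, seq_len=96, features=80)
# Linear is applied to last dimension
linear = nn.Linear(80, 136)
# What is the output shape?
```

Input: (2, 96, 80) -> Output: (2, 96, 136)

Answer: (2, 96, 136)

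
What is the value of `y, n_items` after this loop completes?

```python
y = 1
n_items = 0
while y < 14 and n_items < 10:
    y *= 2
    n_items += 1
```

Double until >= 14 or 10 iterations
`y, n_items` takes the values: (1, 0) → (2, 0) → (2, 1) → (4, 1) → (4, 2) → (8, 2) → (8, 3) → (16, 3) → (16, 4)

Answer: 16, 4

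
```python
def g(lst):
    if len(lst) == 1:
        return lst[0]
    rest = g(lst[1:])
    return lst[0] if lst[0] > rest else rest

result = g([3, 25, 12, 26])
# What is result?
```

Recursive max over [3, 25, 12, 26] = 26

Answer: 26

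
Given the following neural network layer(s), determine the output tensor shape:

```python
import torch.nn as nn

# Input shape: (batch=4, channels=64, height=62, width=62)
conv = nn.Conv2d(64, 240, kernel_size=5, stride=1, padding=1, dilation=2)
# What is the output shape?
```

Input: (4, 64, 62, 62) -> Output: (4, 240, 56, 56)

Answer: (4, 240, 56, 56)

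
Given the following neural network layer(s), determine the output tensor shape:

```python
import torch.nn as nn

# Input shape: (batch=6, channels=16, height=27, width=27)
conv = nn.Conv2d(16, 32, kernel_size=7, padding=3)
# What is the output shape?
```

Input: (6, 16, 27, 27) -> Output: (6, 32, 27, 27)

Answer: (6, 32, 27, 27)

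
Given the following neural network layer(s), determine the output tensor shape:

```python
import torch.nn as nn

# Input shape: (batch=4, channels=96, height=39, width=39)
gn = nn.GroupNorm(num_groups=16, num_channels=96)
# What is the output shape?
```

Input: (4, 96, 39, 39) -> Output: (4, 96, 39, 39)

Answer: (4, 96, 39, 39)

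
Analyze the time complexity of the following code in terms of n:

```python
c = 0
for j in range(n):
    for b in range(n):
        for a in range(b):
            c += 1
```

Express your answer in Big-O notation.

Each loop level contributes: n × n × n. Multiplying the contributions gives O(n^3).

Answer: O(n^3)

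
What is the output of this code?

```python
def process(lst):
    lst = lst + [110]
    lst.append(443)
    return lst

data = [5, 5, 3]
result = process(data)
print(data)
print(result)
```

Key concept: rebinding parameter vs mutation.
Step by step:
`data = [5, 5, 3]` → data = [5, 5, 3]
`result = process(data)` → result = [5, 5, 3, 110, 443]
`print(data)` → prints [5, 5, 3]
`print(result)` → prints [5, 5, 3, 110, 443]

Answer:
[5, 5, 3]
[5, 5, 3, 110, 443]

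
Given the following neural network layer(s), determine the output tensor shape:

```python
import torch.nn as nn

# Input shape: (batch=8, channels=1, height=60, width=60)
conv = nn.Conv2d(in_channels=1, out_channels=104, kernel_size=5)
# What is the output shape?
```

Input: (8, 1, 60, 60) -> Output: (8, 104, 56, 56)

Answer: (8, 104, 56, 56)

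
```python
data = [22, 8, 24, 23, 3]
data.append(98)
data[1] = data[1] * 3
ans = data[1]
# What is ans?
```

Trace:
`data = [22, 8, 24, 23, 3]` → data = [22, 8, 24, 23, 3]
`data.append(98)` → data = [22, 8, 24, 23, 3, 98]
`data[1] = data[1] * 3` → data = [22, 24, 24, 23, 3, 98]
`ans = data[1]` → ans = 24
So ans = 24

Answer: 24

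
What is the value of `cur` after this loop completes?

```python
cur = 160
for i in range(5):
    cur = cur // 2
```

Halve 5 times: 160 // 2^5 = 5
`cur` takes the values: 160 → 80 → 40 → 20 → 10 → 5

Answer: 5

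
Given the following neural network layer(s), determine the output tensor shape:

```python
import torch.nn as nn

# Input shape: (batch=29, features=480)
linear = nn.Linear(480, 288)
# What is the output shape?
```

Input: (29, 480) -> Output: (29, 288)

Answer: (29, 288)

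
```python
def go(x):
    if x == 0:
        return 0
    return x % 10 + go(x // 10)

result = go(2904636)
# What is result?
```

Sum of digits of 2904636: 6 + 3 + 6 + 4 + 0 + 9 + 2 = 30

Answer: 30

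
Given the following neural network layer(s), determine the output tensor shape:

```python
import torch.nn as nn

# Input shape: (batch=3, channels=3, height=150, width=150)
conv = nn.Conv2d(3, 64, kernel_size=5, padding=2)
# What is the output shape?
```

Input: (3, 3, 150, 150) -> Output: (3, 64, 150, 150)

Answer: (3, 64, 150, 150)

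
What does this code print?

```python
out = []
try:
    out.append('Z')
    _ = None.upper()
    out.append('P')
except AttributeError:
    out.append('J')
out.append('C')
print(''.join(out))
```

Execution trace: 'Z' (try body) → 'J' (except AttributeError) → 'C' (after the try/except). Output: ZJC

Answer: ZJC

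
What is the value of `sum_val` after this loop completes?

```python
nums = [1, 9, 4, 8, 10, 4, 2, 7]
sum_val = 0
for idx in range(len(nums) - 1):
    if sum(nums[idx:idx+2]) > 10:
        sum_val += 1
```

Count windows with sum > 10
`sum_val` takes the values: 0 → 1 → 2 → 3 → 4

Answer: 4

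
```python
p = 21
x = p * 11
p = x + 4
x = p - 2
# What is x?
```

Trace:
`p = 21` → p = 21
`x = p * 11` → x = 231
`p = x + 4` → p = 235
`x = p - 2` → x = 233
So x = 233

Answer: 233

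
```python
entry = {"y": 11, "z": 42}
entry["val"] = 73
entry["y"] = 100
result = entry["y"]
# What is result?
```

Trace:
`entry = {"y": 11, "z": 42}` → entry = {'y': 11, 'z': 42}
`entry["val"] = 73` → entry = {'y': 11, 'z': 42, 'val': 73}
`entry["y"] = 100` → entry = {'y': 100, 'z': 42, 'val': 73}
`result = entry["y"]` → result = 100
So result = 100

Answer: 100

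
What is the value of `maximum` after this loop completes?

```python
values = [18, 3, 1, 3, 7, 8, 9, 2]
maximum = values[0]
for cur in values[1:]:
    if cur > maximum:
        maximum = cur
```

Maximum of [18, 3, 1, 3, 7, 8, 9, 2]
`maximum` takes the values: 18

Answer: 18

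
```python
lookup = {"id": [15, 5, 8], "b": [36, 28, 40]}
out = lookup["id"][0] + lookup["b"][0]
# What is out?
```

Trace:
`lookup = {"id": [15, 5, 8], "b": [36, 28, 40]}` → lookup = {'id': [15, 5, 8], 'b': [36, 28, 40]}
`out = lookup["id"][0] + lookup["b"][0]` → out = 51
So out = 51

Answer: 51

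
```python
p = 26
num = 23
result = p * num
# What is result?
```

Trace:
`p = 26` → p = 26
`num = 23` → num = 23
`result = p * num` → result = 598
So result = 598

Answer: 598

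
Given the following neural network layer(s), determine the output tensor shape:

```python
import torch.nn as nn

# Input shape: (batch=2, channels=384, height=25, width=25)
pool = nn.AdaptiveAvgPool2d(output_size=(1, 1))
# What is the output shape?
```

Input: (2, 384, 25, 25) -> Output: (2, 384, 1, 1)

Answer: (2, 384, 1, 1)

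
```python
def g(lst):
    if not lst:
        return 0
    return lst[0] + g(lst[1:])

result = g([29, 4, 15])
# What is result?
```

29 + 4 + 15 + 0 = 48

Answer: 48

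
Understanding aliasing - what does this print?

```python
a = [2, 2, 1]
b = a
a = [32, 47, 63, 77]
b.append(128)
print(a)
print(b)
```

Key concept: rebinding vs mutation: a is rebound to a new list, b still points at the original.
Step by step:
`a = [2, 2, 1]` → a = [2, 2, 1]
`b = a` → b = [2, 2, 1] (same object as a)
`a = [32, 47, 63, 77]` → a = [32, 47, 63, 77]
`b.append(128)` → b = [2, 2, 1, 128]
`print(a)` → prints [32, 47, 63, 77]
`print(b)` → prints [2, 2, 1, 128]

Answer:
[32, 47, 63, 77]
[2, 2, 1, 128]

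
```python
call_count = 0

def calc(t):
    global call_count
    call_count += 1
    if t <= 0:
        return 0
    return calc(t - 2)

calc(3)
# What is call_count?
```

Linear recursion stepping by 2: 3 calls from t=3 down to ≤0.

Answer: 3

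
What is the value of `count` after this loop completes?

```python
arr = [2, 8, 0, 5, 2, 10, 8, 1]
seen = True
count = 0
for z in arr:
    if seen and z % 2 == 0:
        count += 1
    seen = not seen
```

Count even values at even positions
`count` takes the values: 0 → 1 → 2 → 3 → 4

Answer: 4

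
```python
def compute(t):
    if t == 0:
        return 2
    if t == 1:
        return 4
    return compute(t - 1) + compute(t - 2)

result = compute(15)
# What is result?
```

Build up from base cases: compute(0)=2, compute(1)=4, compute(2)=6, compute(3)=10, compute(4)=16, compute(5)=26, compute(6)=42, ..., compute(15)=3194

Answer: 3194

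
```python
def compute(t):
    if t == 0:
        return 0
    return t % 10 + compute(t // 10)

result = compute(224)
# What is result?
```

Sum of digits of 224: 4 + 2 + 2 = 8

Answer: 8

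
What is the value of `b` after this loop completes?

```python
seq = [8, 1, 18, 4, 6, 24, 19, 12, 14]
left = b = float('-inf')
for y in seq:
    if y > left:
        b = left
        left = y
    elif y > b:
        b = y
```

Second largest (with repeats) in [8, 1, 18, 4, 6, 24, 19, 12, 14]
`b` takes the values: -inf → 1 → 8 → 18 → 19

Answer: 19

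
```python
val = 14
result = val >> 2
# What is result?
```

Trace:
`val = 14` → val = 14
`result = val >> 2` → result = 3
So result = 3

Answer: 3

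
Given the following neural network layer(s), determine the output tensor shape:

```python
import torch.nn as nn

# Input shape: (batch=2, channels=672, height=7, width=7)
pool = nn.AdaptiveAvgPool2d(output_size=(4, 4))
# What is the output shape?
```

Input: (2, 672, 7, 7) -> Output: (2, 672, 4, 4)

Answer: (2, 672, 4, 4)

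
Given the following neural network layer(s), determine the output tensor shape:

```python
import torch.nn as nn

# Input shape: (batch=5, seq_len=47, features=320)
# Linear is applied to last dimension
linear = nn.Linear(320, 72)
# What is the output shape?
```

Input: (5, 47, 320) -> Output: (5, 47, 72)

Answer: (5, 47, 72)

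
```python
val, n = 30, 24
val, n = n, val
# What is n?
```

Trace:
`val, n = 30, 24` → val = 30; n = 24
`val, n = n, val` → val = 24; n = 30
So n = 30

Answer: 30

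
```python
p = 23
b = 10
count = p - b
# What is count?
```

Trace:
`p = 23` → p = 23
`b = 10` → b = 10
`count = p - b` → count = 13
So count = 13

Answer: 13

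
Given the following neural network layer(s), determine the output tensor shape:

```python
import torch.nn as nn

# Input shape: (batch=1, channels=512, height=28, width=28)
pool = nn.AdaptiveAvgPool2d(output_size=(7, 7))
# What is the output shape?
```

Input: (1, 512, 28, 28) -> Output: (1, 512, 7, 7)

Answer: (1, 512, 7, 7)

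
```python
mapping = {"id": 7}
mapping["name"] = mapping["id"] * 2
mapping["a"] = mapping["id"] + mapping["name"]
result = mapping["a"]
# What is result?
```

Trace:
`mapping = {"id": 7}` → mapping = {'id': 7}
`mapping["name"] = mapping["id"] * 2` → mapping = {'id': 7, 'name': 14}
`mapping["a"] = mapping["id"] + mapping["name"]` → mapping = {'id': 7, 'name': 14, 'a': 21}
`result = mapping["a"]` → result = 21
So result = 21

Answer: 21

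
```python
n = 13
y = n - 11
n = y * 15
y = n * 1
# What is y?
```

Trace:
`n = 13` → n = 13
`y = n - 11` → y = 2
`n = y * 15` → n = 30
`y = n * 1` → y = 30
So y = 30

Answer: 30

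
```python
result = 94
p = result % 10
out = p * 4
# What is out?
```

Trace:
`result = 94` → result = 94
`p = result % 10` → p = 4
`out = p * 4` → out = 16
So out = 16

Answer: 16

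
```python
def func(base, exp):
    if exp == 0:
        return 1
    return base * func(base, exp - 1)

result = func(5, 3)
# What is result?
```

func(5, 3) = 5 * 5 * 5 = 125

Answer: 125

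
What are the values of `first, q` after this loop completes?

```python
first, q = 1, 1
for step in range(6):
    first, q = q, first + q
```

Fibonacci: after 6 iterations
`first, q` takes the values: (1, 1) → (1, 2) → (2, 3) → (3, 5) → (5, 8) → (8, 13) → (13, 21)

Answer: 13, 21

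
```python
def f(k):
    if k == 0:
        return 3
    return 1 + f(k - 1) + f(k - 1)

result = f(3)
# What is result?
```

f(k) = 1 + 2·f(k-1), f(0)=3. Closed form: (3+1)·2^3 - 1 = 31.

Answer: 31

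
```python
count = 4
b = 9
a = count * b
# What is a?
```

Trace:
`count = 4` → count = 4
`b = 9` → b = 9
`a = count * b` → a = 36
So a = 36

Answer: 36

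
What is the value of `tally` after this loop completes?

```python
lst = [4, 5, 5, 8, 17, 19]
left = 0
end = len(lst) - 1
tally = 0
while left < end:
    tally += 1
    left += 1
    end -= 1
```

Iterations until pointers meet (list length 6)
`tally` takes the values: 0 → 1 → 2 → 3

Answer: 3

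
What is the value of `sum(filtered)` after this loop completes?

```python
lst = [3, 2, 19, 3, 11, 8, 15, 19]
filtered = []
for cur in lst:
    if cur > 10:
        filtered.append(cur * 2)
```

Sum of doubled values > 10
`filtered` takes the values: [] → [38] → [38, 22] → [38, 22, 30] → [38, 22, 30, 38]
So `sum(filtered)` = 128

Answer: 128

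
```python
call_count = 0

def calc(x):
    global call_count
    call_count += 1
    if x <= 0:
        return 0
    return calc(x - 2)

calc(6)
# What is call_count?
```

Linear recursion stepping by 2: 4 calls from x=6 down to ≤0.

Answer: 4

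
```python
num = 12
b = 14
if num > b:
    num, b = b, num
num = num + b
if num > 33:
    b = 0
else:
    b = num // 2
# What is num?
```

Trace:
`num = 12` → num = 12
`b = 14` → b = 14
`if num > b: ...` → num > b is False → no variable changes
`num = num + b` → num = 26
`if num > 33: ...` → num > 33 is False, take else branch → b = 13
So num = 26

Answer: 26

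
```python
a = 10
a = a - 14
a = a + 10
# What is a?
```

Trace:
`a = 10` → a = 10
`a = a - 14` → a = -4
`a = a + 10` → a = 6
So a = 6

Answer: 6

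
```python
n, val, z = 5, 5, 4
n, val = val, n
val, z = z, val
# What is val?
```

Trace:
`n, val, z = 5, 5, 4` → n = 5; val = 5; z = 4
`n, val = val, n` → n = 5; val = 5
`val, z = z, val` → val = 4; z = 5
So val = 4

Answer: 4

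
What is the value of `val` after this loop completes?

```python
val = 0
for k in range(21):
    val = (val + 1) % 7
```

Increment mod 7, 21 times = 0
`val` takes the values: 0 → 1 → 2 → 3 → 4 → 5 → 6 → 0 → 1 → 2 → 3 → 4 → 5 → 6 → 0 → 1 → 2 → 3 → 4 → 5 → 6 → 0

Answer: 0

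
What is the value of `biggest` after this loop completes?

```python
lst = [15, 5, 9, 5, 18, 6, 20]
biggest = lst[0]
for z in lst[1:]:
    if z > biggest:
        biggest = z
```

Maximum of [15, 5, 9, 5, 18, 6, 20]
`biggest` takes the values: 15 → 18 → 20

Answer: 20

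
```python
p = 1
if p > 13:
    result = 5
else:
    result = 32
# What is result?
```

Trace:
`p = 1` → p = 1
`if p > 13: ...` → p > 13 is False, take else branch → result = 32
So result = 32

Answer: 32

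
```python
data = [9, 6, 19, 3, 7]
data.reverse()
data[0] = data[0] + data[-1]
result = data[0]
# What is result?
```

Trace:
`data = [9, 6, 19, 3, 7]` → data = [9, 6, 19, 3, 7]
`data.reverse()` → data = [7, 3, 19, 6, 9]
`data[0] = data[0] + data[-1]` → data = [16, 3, 19, 6, 9]
`result = data[0]` → result = 16
So result = 16

Answer: 16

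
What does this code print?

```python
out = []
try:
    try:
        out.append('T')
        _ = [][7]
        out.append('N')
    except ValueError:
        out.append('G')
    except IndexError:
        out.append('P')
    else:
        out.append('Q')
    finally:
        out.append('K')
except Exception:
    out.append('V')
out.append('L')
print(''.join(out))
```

Execution trace: 'T' (inner try body) → 'P' (inner except IndexError) → 'K' (inner finally) → 'L' (after the try/except). Output: TPKL

Answer: TPKL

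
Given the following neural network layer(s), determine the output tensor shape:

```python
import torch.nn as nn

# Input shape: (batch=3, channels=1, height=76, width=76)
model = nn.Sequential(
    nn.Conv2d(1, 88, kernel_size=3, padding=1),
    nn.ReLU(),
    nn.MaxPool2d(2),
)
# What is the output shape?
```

Input: (3, 1, 76, 76) -> after Conv2d: (3, 88, 76, 76) -> after ReLU: (3, 88, 76, 76) -> Output: (3, 88, 38, 38)

Answer: (3, 88, 38, 38)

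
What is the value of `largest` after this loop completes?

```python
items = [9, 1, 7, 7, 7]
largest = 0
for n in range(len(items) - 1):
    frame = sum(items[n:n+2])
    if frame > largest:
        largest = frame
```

Max sum of 2-element window in [9, 1, 7, 7, 7]
`largest` takes the values: 0 → 10 → 14

Answer: 14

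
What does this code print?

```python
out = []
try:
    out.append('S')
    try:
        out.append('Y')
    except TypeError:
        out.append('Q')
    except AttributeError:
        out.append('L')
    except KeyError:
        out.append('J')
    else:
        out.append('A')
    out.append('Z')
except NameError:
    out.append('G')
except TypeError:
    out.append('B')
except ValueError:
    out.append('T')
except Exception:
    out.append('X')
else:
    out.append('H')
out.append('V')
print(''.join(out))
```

Execution trace: 'S' (try body) → 'Y' (inner try body, no exception) → 'A' (inner else) → 'Z' (try body, no exception) → 'H' (else) → 'V' (after the try/except). Output: SYAZHV

Answer: SYAZHV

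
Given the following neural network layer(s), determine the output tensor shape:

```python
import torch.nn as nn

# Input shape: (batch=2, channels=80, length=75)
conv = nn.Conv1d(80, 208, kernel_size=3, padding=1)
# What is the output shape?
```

Input: (2, 80, 75) -> Output: (2, 208, 75)

Answer: (2, 208, 75)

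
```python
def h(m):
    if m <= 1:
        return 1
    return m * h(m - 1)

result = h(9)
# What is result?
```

h(9) = 9 * 8 * 7 * 6 * 5 * 4 * 3 * 2 * 1 = 362880

Answer: 362880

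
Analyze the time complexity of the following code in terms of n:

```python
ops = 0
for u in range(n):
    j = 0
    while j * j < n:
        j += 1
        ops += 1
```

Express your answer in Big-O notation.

Each loop level contributes: n × √n. Multiplying the contributions gives O(n√n).

Answer: O(n√n)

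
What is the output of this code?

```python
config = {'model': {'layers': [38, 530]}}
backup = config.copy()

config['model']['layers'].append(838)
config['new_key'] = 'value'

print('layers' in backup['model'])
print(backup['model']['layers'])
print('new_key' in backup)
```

Key concept: shallow copy gotcha with nested dict.
Step by step:
`config = {'model': {'layers': [38, 530]}}` → config = {'model': {'layers': [38, 530]}}
`backup = config.copy()` → backup = {'model': {'layers': [38, 530]}}
`config['model']['layers'].append(838)` → config = {'model': {'layers': [38, 530, 838]}}; backup = {'model': {'layers': [38, 530, 838]}}
`config['new_key'] = 'value'` → config = {'model': {'layers': [38, 530, 838]}, 'new_key': 'value'}
`print('layers' in backup['model'])` → prints True
`print(backup['model']['layers'])` → prints [38, 530, 838]
`print('new_key' in backup)` → prints False

Answer:
True
[38, 530, 838]
False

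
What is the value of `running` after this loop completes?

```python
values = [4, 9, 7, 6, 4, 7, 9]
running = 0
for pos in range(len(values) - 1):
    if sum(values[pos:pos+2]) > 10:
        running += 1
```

Count windows with sum > 10
`running` takes the values: 0 → 1 → 2 → 3 → 4 → 5

Answer: 5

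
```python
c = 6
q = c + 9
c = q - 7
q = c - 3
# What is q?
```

Trace:
`c = 6` → c = 6
`q = c + 9` → q = 15
`c = q - 7` → c = 8
`q = c - 3` → q = 5
So q = 5

Answer: 5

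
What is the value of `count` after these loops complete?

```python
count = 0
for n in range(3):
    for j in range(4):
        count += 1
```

3 * 4 = 12
`count` takes the values: 0 → 1 → 2 → 3 → 4 → 5 → 6 → 7 → 8 → 9 → 10 → 11 → 12

Answer: 12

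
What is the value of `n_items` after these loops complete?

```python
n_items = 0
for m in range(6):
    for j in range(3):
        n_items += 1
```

6 * 3 = 18
`n_items` takes the values: 0 → 1 → 2 → 3 → 4 → 5 → 6 → 7 → 8 → 9 → 10 → 11 → 12 → 13 → 14 → 15 → 16 → 17 → 18

Answer: 18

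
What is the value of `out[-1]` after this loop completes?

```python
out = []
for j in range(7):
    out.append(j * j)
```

Last element of squares 0 to 6
`out` takes the values: [] → [0] → [0, 1] → [0, 1, 4] → [0, 1, 4, 9] → [0, 1, 4, 9, 16] → [0, 1, 4, 9, 16, 25] → [0, 1, 4, 9, 16, 25, 36]
So `out[-1]` = 36

Answer: 36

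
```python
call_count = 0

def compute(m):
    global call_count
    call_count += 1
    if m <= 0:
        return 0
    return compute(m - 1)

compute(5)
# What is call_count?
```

Linear recursion stepping by 1: 6 calls from m=5 down to ≤0.

Answer: 6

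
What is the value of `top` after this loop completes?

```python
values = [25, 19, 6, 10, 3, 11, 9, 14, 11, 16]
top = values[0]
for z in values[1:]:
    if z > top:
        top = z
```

Maximum of [25, 19, 6, 10, 3, 11, 9, 14, 11, 16]
`top` takes the values: 25

Answer: 25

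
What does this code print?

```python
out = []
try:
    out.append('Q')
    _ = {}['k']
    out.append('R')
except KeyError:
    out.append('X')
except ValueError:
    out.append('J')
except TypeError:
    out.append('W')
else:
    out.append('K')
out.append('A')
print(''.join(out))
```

Execution trace: 'Q' (try body) → 'X' (except KeyError) → 'A' (after the try/except). Output: QXA

Answer: QXA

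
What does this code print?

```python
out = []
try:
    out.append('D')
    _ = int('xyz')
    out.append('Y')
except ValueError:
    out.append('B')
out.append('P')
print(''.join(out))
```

Execution trace: 'D' (try body) → 'B' (except ValueError) → 'P' (after the try/except). Output: DBP

Answer: DBP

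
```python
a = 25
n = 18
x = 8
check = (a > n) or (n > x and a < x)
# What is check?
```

Trace:
`a = 25` → a = 25
`n = 18` → n = 18
`x = 8` → x = 8
`check = (a > n) or (n > x and a < x)` → check = True
So check = True

Answer: True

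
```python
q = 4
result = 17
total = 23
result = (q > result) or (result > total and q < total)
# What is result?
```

Trace:
`q = 4` → q = 4
`result = 17` → result = 17
`total = 23` → total = 23
`result = (q > result) or (result > total and q < total)` → result = False
So result = False

Answer: False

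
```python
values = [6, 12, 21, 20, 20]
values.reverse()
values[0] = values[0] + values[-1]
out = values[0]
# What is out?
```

Trace:
`values = [6, 12, 21, 20, 20]` → values = [6, 12, 21, 20, 20]
`values.reverse()` → values = [20, 20, 21, 12, 6]
`values[0] = values[0] + values[-1]` → values = [26, 20, 21, 12, 6]
`out = values[0]` → out = 26
So out = 26

Answer: 26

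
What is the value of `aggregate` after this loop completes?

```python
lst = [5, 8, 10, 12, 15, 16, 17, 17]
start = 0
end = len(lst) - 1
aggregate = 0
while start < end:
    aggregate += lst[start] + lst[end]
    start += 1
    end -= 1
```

Sum of pairs from ends
`aggregate` takes the values: 0 → 22 → 47 → 73 → 100

Answer: 100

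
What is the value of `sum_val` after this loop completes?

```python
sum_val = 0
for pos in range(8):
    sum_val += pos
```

Sum of 0 to 7 = 28
`sum_val` takes the values: 0 → 1 → 3 → 6 → 10 → 15 → 21 → 28

Answer: 28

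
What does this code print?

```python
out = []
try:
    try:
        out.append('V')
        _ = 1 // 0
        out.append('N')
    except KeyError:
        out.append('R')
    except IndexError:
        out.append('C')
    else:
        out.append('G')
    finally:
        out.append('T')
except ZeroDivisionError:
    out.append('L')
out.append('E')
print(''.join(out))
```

Execution trace: 'V' (try body) → 'T' (finally) → 'L' (outer except ZeroDivisionError) → 'E' (after the try/except). Output: VTLE

Answer: VTLE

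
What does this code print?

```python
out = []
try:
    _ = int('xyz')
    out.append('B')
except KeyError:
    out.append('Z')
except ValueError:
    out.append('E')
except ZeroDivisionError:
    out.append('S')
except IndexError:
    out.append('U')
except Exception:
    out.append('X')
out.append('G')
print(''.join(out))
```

Execution trace: 'E' (except ValueError) → 'G' (after the try/except). Output: EG

Answer: EG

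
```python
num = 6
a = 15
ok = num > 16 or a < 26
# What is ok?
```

Trace:
`num = 6` → num = 6
`a = 15` → a = 15
`ok = num > 16 or a < 26` → ok = True
So ok = True

Answer: True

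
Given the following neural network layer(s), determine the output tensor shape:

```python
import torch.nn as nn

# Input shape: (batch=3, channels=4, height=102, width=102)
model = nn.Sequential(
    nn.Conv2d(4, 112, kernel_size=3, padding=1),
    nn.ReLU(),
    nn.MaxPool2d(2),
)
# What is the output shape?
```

Input: (3, 4, 102, 102) -> after Conv2d: (3, 112, 102, 102) -> after ReLU: (3, 112, 102, 102) -> Output: (3, 112, 51, 51)

Answer: (3, 112, 51, 51)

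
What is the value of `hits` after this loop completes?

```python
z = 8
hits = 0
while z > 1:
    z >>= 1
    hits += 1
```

Count right shifts until 1
`hits` takes the values: 0 → 1 → 2 → 3

Answer: 3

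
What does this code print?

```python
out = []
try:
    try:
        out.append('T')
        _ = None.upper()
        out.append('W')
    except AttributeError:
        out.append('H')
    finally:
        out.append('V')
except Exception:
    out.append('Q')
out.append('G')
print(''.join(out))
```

Execution trace: 'T' (inner try body) → 'H' (inner except AttributeError) → 'V' (inner finally) → 'G' (after the try/except). Output: THVG

Answer: THVG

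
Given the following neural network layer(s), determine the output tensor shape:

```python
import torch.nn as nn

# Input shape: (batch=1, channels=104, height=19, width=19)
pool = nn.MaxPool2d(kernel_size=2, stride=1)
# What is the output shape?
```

Input: (1, 104, 19, 19) -> Output: (1, 104, 18, 18)

Answer: (1, 104, 18, 18)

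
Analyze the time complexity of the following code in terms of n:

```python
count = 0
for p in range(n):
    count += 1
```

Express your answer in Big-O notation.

Each loop level contributes: n. Multiplying the contributions gives O(n).

Answer: O(n)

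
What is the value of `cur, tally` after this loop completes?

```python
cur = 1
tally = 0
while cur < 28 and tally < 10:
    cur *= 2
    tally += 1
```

Double until >= 28 or 10 iterations
`cur, tally` takes the values: (1, 0) → (2, 0) → (2, 1) → (4, 1) → (4, 2) → (8, 2) → (8, 3) → (16, 3) → (16, 4) → (32, 4) → (32, 5)

Answer: 32, 5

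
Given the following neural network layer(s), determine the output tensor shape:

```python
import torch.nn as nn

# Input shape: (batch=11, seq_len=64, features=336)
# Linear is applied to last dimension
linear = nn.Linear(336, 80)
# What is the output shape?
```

Input: (11, 64, 336) -> Output: (11, 64, 80)

Answer: (11, 64, 80)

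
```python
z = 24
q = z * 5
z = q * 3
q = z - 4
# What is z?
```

Trace:
`z = 24` → z = 24
`q = z * 5` → q = 120
`z = q * 3` → z = 360
`q = z - 4` → q = 356
So z = 360

Answer: 360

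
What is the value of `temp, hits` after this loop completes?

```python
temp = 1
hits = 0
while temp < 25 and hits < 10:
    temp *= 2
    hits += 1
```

Double until >= 25 or 10 iterations
`temp, hits` takes the values: (1, 0) → (2, 0) → (2, 1) → (4, 1) → (4, 2) → (8, 2) → (8, 3) → (16, 3) → (16, 4) → (32, 4) → (32, 5)

Answer: 32, 5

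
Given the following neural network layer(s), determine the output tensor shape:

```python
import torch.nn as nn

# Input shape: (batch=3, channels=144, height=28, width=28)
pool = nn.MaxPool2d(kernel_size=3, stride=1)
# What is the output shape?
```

Input: (3, 144, 28, 28) -> Output: (3, 144, 26, 26)

Answer: (3, 144, 26, 26)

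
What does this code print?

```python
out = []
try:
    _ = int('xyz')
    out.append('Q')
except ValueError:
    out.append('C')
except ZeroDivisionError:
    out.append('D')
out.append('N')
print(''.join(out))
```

Execution trace: 'C' (except ValueError) → 'N' (after the try/except). Output: CN

Answer: CN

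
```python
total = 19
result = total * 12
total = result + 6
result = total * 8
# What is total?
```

Trace:
`total = 19` → total = 19
`result = total * 12` → result = 228
`total = result + 6` → total = 234
`result = total * 8` → result = 1872
So total = 234

Answer: 234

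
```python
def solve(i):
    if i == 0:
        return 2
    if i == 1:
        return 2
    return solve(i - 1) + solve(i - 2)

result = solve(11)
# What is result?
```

Build up from base cases: solve(0)=2, solve(1)=2, solve(2)=4, solve(3)=6, solve(4)=10, solve(5)=16, solve(6)=26, ..., solve(11)=288

Answer: 288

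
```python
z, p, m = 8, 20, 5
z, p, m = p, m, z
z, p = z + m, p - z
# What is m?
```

Trace:
`z, p, m = 8, 20, 5` → z = 8; p = 20; m = 5
`z, p, m = p, m, z` → z = 20; p = 5; m = 8
`z, p = z + m, p - z` → z = 28; p = -15
So m = 8

Answer: 8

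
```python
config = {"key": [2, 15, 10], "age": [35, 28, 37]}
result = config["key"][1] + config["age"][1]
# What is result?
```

Trace:
`config = {"key": [2, 15, 10], "age": [35, 28, 37]}` → config = {'key': [2, 15, 10], 'age': [35, 28, 37]}
`result = config["key"][1] + config["age"][1]` → result = 43
So result = 43

Answer: 43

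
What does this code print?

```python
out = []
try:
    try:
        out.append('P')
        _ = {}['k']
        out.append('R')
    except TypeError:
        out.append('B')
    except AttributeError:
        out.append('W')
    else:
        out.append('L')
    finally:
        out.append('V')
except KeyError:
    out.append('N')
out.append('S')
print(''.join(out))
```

Execution trace: 'P' (inner try body) → 'V' (inner finally) → 'N' (outer except KeyError) → 'S' (after the try/except). Output: PVNS

Answer: PVNS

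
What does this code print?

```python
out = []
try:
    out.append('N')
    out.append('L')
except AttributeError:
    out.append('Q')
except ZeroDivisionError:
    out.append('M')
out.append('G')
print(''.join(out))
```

Execution trace: 'N' (try body) → 'L' (try body, no exception) → 'G' (after the try/except). Output: NLG

Answer: NLG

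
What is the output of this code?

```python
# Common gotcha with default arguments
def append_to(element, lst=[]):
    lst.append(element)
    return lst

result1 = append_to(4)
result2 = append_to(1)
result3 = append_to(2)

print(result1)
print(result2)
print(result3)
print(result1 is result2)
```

Key concept: mutable default argument gotcha.
Step by step:
`result1 = append_to(4)` → result1 = [4]
`result2 = append_to(1)` → result1 = [4, 1] (same object as result2); result2 = [4, 1] (same object as result1)
`result3 = append_to(2)` → result1 = [4, 1, 2] (same object as result2, result3); result2 = [4, 1, 2] (same object as result1, result3); result3 = [4, 1, 2] (same object as result1, result2)
`print(result1)` → prints [4, 1, 2]
`print(result2)` → prints [4, 1, 2]
`print(result3)` → prints [4, 1, 2]
`print(result1 is result2)` → prints True

Answer:
[4, 1, 2]
[4, 1, 2]
[4, 1, 2]
True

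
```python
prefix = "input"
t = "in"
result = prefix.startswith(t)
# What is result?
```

Trace:
`prefix = "input"` → prefix = 'input'
`t = "in"` → t = 'in'
`result = prefix.startswith(t)` → result = True
So result = True

Answer: True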